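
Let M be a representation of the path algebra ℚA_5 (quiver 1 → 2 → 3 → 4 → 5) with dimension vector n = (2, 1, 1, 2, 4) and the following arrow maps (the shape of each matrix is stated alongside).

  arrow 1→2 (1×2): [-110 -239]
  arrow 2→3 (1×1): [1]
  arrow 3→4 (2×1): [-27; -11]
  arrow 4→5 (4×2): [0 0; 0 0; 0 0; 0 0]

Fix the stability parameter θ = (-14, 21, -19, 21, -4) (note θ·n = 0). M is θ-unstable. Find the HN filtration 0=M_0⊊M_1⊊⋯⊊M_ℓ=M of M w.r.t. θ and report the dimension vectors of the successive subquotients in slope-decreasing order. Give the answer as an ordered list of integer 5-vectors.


Via rank(M_{q-1}∘⋯∘M_p): M ≅ I[1,1], I[1,4], I[4,4], I[5,5]^4.
μ_θ-semistable layers: μ^(1)=21; μ^(2)=1; μ^(3)=-4; μ^(4)=-14

((0, 0, 0, 2, 0); (0, 1, 1, 0, 0); (0, 0, 0, 0, 4); (2, 0, 0, 0, 0))


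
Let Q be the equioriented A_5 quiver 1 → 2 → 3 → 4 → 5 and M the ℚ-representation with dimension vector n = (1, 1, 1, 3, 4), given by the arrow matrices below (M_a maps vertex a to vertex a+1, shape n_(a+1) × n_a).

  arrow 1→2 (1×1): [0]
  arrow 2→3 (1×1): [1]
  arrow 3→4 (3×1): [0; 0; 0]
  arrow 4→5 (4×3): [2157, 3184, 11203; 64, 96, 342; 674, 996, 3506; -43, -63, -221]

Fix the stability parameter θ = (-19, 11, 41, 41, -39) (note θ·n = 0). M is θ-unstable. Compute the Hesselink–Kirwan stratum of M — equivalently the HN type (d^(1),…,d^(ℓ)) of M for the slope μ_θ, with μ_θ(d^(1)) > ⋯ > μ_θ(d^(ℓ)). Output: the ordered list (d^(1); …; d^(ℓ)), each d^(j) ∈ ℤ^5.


Barcode: M ≅ I[1,1], I[2,3], I[4,5]^3, I[5,5]. HN layers by μ_θ (5 steps, strictly decreasing):
  μ^(1)=41; μ^(2)=11; μ^(3)=1; μ^(4)=-19; μ^(5)=-39

((0, 0, 1, 0, 0); (0, 1, 0, 0, 0); (0, 0, 0, 3, 3); (1, 0, 0, 0, 0); (0, 0, 0, 0, 1))


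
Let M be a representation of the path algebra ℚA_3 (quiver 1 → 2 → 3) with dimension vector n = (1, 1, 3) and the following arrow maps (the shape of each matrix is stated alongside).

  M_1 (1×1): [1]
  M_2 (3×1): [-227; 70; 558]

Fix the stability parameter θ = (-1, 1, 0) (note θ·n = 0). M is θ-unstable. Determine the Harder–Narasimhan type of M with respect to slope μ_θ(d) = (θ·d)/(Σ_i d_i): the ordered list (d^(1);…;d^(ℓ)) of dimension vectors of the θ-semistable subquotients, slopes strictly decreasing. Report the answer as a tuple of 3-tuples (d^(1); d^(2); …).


Via rank(M_{q-1}∘⋯∘M_p): M ≅ I[1,3], I[3,3]^2.
μ_θ-semistable layers: μ^(1)=1/2; μ^(2)=0; μ^(3)=-1

((0, 1, 1); (0, 0, 2); (1, 0, 0))


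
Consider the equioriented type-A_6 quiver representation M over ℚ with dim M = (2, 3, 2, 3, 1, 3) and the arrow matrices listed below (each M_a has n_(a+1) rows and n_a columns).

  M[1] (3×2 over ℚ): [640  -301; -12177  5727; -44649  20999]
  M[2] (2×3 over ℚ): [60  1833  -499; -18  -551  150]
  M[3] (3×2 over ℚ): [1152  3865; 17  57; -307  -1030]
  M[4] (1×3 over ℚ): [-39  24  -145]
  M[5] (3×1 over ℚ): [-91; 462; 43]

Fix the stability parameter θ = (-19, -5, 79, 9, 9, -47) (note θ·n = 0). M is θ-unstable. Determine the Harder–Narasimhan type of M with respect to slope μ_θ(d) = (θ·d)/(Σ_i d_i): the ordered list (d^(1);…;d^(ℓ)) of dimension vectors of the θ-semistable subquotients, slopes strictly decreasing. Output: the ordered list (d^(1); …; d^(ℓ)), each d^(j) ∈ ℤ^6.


Via rank(M_{q-1}∘⋯∘M_p): M ≅ I[1,2], I[1,6], I[2,4], I[4,4], I[6,6]^2.
μ_θ-semistable layers: μ^(1)=44; μ^(2)=25/2; μ^(3)=9; μ^(4)=-5; μ^(5)=-19; μ^(6)=-47

((0, 0, 1, 1, 0, 0); (0, 0, 1, 1, 1, 1); (0, 0, 0, 1, 0, 0); (0, 3, 0, 0, 0, 0); (2, 0, 0, 0, 0, 0); (0, 0, 0, 0, 0, 2))


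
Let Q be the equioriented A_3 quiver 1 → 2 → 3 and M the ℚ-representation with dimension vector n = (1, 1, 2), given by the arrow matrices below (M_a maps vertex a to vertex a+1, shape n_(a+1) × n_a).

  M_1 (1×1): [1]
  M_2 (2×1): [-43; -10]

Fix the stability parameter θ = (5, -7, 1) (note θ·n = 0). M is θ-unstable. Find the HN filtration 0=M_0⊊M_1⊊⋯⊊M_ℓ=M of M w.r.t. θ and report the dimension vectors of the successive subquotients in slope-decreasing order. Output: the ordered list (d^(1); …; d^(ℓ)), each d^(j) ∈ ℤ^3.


Via rank(M_{q-1}∘⋯∘M_p): M ≅ I[1,3], I[3,3].
μ_θ-semistable layers: μ^(1)=1; μ^(2)=-1

((0, 0, 2); (1, 1, 0))


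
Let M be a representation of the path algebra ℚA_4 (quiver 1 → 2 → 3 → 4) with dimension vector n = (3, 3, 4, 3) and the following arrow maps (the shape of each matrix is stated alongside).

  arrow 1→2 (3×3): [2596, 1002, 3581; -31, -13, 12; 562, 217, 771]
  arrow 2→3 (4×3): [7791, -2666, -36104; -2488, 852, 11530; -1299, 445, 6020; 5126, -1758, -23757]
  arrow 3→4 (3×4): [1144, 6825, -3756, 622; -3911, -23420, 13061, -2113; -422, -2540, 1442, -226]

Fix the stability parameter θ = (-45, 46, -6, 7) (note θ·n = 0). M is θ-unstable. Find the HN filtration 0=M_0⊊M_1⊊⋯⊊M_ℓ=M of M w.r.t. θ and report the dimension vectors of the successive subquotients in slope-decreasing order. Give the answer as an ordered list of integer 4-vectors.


Via rank(M_{q-1}∘⋯∘M_p): M ≅ I[1,3]^2, I[1,4], I[3,4], I[4,4].
μ_θ-semistable layers: μ^(1)=20; μ^(2)=47/3; μ^(3)=7; μ^(4)=-6; μ^(5)=-45

((0, 2, 2, 0); (0, 1, 1, 1); (0, 0, 0, 2); (0, 0, 1, 0); (3, 0, 0, 0))


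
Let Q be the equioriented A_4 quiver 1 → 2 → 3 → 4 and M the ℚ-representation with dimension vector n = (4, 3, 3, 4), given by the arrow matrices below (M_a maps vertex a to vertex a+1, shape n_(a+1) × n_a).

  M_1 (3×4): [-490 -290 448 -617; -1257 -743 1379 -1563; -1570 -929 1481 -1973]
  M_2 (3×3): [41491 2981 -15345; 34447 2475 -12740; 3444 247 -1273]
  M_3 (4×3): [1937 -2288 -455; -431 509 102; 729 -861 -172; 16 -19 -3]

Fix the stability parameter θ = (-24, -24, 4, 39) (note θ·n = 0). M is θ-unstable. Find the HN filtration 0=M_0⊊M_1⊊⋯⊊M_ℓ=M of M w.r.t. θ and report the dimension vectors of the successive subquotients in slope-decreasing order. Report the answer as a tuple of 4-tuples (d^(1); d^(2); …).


Interval decomposition of M: I[1,1], I[1,3], I[1,4]^2, I[4,4]^2.
HN type (ℓ=3): μ^(1)=39; μ^(2)=4; μ^(3)=-24

((0, 0, 0, 4); (0, 0, 3, 0); (4, 3, 0, 0))


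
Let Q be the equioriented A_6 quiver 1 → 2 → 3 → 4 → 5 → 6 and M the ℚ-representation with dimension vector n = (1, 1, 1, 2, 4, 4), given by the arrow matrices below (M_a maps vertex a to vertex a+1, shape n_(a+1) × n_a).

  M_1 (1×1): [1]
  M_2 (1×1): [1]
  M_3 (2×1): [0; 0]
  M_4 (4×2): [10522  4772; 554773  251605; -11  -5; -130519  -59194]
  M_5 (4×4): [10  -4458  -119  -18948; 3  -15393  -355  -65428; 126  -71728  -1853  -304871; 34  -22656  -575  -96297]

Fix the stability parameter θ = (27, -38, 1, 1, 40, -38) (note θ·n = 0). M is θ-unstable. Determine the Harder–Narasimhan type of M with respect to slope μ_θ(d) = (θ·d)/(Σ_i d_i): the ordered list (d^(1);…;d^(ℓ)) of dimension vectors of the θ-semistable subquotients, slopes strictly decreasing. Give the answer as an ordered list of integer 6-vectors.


Barcode: M ≅ I[1,3], I[4,6]^2, I[5,5], I[5,6], I[6,6]. HN layers by μ_θ (4 steps, strictly decreasing):
  μ^(1)=40; μ^(2)=1; μ^(3)=-11/2; μ^(4)=-38

((0, 0, 0, 0, 1, 0); (0, 0, 1, 2, 3, 3); (1, 1, 0, 0, 0, 0); (0, 0, 0, 0, 0, 1))


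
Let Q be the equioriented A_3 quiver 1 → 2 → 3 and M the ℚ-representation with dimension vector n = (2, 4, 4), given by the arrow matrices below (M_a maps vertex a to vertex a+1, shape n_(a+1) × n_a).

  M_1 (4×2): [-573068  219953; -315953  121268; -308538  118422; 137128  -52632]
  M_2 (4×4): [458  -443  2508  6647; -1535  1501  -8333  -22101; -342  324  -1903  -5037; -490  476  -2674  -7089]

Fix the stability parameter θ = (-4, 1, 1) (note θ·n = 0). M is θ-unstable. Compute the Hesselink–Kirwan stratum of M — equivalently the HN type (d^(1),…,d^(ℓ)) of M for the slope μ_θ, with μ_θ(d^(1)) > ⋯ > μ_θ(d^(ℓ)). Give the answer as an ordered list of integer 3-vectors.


Barcode: M ≅ I[1,3]^2, I[2,3]^2. HN layers by μ_θ (2 steps, strictly decreasing):
  μ^(1)=1; μ^(2)=-4

((0, 4, 4); (2, 0, 0))


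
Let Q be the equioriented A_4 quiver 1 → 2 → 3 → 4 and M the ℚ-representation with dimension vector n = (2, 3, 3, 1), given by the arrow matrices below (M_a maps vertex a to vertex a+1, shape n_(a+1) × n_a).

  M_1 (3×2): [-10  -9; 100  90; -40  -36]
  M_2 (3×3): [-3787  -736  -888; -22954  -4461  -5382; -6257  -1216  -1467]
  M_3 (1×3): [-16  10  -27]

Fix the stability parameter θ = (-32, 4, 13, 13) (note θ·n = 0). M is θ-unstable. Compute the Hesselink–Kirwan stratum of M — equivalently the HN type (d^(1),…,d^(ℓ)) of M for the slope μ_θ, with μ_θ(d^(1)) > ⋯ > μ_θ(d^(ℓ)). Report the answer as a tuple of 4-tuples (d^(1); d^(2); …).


Via rank(M_{q-1}∘⋯∘M_p): M ≅ I[1,1], I[1,4], I[2,3]^2.
μ_θ-semistable layers: μ^(1)=13; μ^(2)=4; μ^(3)=-32

((0, 0, 3, 1); (0, 3, 0, 0); (2, 0, 0, 0))


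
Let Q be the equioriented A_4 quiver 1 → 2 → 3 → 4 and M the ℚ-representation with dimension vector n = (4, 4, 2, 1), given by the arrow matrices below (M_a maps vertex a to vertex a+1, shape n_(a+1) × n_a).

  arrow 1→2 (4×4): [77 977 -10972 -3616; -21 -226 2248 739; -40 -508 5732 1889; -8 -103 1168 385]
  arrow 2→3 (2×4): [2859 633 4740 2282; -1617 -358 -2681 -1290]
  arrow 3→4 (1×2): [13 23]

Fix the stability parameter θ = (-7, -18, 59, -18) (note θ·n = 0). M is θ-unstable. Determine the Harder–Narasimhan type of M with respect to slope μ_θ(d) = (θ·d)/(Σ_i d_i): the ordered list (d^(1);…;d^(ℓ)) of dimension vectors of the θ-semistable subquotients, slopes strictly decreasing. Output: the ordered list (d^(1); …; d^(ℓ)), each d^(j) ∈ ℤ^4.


Via rank(M_{q-1}∘⋯∘M_p): M ≅ I[1,2]^2, I[1,3], I[1,4].
μ_θ-semistable layers: μ^(1)=59; μ^(2)=41/2; μ^(3)=-25/2

((0, 0, 1, 0); (0, 0, 1, 1); (4, 4, 0, 0))


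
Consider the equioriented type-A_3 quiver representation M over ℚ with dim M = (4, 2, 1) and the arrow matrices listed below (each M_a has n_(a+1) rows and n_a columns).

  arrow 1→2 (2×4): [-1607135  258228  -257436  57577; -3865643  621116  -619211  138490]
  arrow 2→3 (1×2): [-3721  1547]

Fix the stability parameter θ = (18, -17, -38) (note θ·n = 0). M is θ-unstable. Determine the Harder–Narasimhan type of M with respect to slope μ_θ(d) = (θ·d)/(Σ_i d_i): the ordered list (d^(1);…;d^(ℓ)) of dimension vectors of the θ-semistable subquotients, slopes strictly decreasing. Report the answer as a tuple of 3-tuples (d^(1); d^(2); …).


Interval decomposition of M: I[1,1]^2, I[1,2], I[1,3].
HN type (ℓ=3): μ^(1)=18; μ^(2)=1/2; μ^(3)=-37/3

((2, 0, 0); (1, 1, 0); (1, 1, 1))


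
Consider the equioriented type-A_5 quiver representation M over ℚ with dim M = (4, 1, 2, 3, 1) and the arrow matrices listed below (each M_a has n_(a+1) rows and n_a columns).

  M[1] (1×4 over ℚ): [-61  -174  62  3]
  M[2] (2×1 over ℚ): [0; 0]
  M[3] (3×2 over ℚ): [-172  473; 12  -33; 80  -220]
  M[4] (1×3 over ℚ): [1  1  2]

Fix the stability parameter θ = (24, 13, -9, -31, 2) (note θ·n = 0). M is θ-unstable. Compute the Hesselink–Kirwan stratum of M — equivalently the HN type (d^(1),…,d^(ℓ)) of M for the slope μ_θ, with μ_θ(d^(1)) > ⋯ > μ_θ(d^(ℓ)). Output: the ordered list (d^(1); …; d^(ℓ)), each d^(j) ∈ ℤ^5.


Barcode: M ≅ I[1,1]^3, I[1,2], I[3,3], I[3,4], I[4,4], I[4,5]. HN layers by μ_θ (6 steps, strictly decreasing):
  μ^(1)=24; μ^(2)=37/2; μ^(3)=2; μ^(4)=-9; μ^(5)=-20; μ^(6)=-31

((3, 0, 0, 0, 0); (1, 1, 0, 0, 0); (0, 0, 0, 0, 1); (0, 0, 1, 0, 0); (0, 0, 1, 1, 0); (0, 0, 0, 2, 0))


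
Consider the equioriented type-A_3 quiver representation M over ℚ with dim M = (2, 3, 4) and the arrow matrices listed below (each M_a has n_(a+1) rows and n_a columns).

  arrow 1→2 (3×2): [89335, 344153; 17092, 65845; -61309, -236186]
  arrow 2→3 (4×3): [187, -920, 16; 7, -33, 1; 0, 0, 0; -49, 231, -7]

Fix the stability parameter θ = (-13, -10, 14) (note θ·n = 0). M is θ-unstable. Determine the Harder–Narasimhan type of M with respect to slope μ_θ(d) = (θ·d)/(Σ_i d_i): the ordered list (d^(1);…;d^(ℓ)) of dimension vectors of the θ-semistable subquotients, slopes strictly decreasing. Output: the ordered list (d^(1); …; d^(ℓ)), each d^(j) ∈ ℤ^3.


Via rank(M_{q-1}∘⋯∘M_p): M ≅ I[1,2], I[1,3], I[2,3], I[3,3]^2.
μ_θ-semistable layers: μ^(1)=14; μ^(2)=-10; μ^(3)=-13

((0, 0, 4); (0, 3, 0); (2, 0, 0))


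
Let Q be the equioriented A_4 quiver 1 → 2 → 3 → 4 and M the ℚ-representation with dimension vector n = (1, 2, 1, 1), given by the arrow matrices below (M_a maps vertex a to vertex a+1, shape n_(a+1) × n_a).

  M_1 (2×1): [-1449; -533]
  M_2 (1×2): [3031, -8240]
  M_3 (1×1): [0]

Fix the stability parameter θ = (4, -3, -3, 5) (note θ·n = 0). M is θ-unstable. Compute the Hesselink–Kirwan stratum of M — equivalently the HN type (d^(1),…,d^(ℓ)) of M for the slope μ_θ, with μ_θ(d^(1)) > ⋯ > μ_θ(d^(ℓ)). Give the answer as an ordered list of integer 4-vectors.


Via rank(M_{q-1}∘⋯∘M_p): M ≅ I[1,3], I[2,2], I[4,4].
μ_θ-semistable layers: μ^(1)=5; μ^(2)=-2/3; μ^(3)=-3

((0, 0, 0, 1); (1, 1, 1, 0); (0, 1, 0, 0))


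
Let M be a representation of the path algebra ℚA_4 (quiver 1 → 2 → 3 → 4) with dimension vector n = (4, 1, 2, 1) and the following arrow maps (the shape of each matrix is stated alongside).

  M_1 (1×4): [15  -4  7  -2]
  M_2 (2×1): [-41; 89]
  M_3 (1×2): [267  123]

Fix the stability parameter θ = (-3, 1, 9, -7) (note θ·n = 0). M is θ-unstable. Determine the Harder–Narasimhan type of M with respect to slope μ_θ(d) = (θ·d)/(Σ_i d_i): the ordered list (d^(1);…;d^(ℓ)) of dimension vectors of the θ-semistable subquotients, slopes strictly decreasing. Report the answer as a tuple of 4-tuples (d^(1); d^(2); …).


Interval decomposition of M: I[1,1]^3, I[1,3], I[3,4].
HN type (ℓ=3): μ^(1)=9; μ^(2)=1; μ^(3)=-3

((0, 0, 1, 0); (0, 1, 1, 1); (4, 0, 0, 0))


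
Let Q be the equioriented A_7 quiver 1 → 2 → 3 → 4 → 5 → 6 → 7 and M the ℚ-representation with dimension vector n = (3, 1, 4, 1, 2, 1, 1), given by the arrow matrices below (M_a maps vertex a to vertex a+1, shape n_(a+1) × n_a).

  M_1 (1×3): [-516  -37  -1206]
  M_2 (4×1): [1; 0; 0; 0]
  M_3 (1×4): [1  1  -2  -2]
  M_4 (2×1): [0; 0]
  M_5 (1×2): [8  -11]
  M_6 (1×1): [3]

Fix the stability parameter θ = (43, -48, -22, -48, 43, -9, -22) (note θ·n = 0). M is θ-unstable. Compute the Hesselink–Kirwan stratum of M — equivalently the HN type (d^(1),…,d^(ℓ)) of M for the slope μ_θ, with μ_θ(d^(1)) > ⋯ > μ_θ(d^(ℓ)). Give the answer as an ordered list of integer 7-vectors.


Via rank(M_{q-1}∘⋯∘M_p): M ≅ I[1,1]^2, I[1,4], I[3,3]^3, I[5,5], I[5,7].
μ_θ-semistable layers: μ^(1)=43; μ^(2)=4; μ^(3)=-75/4; μ^(4)=-22

((2, 0, 0, 0, 1, 0, 0); (0, 0, 0, 0, 1, 1, 1); (1, 1, 1, 1, 0, 0, 0); (0, 0, 3, 0, 0, 0, 0))


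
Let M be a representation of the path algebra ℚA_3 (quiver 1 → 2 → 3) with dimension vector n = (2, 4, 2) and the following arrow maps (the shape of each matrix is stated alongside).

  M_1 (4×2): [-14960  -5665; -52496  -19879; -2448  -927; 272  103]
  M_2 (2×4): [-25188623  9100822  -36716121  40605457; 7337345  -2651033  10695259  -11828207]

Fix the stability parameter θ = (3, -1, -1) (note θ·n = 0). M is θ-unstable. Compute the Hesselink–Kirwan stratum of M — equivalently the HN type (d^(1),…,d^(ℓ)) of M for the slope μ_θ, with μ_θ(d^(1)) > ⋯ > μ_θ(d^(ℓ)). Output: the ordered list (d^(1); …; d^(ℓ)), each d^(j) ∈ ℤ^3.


Barcode: M ≅ I[1,1], I[1,3], I[2,2]^2, I[2,3]. HN layers by μ_θ (3 steps, strictly decreasing):
  μ^(1)=3; μ^(2)=1/3; μ^(3)=-1

((1, 0, 0); (1, 1, 1); (0, 3, 1))


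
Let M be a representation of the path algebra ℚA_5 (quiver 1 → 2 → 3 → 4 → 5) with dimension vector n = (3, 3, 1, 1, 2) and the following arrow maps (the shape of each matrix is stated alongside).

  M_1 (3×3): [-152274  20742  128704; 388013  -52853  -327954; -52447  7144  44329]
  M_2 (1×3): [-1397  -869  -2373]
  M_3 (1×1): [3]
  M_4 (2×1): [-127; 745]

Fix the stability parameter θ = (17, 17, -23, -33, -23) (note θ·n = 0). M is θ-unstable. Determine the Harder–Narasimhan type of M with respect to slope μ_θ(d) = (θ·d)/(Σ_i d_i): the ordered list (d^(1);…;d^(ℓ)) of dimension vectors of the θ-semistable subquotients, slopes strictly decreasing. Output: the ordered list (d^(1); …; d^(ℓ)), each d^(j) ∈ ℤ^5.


Via rank(M_{q-1}∘⋯∘M_p): M ≅ I[1,1], I[1,2], I[1,5], I[2,2], I[5,5].
μ_θ-semistable layers: μ^(1)=17; μ^(2)=-9; μ^(3)=-23

((2, 2, 0, 0, 0); (1, 1, 1, 1, 1); (0, 0, 0, 0, 1))


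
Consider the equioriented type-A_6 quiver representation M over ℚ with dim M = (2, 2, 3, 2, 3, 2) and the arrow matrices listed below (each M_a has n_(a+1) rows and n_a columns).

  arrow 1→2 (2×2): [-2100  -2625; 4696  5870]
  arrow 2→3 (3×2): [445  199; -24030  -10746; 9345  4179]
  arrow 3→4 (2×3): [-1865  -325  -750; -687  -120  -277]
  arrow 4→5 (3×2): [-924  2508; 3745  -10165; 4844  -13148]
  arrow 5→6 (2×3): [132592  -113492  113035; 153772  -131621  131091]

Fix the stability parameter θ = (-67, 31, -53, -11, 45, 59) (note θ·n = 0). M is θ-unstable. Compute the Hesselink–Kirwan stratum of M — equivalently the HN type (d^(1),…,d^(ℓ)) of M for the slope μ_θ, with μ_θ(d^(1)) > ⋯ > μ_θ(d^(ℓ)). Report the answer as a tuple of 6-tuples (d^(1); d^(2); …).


Interval decomposition of M: I[1,1], I[1,6], I[2,2], I[3,3], I[3,4], I[5,5], I[5,6].
HN type (ℓ=6): μ^(1)=59; μ^(2)=45; μ^(3)=31; μ^(4)=-11; μ^(5)=-53; μ^(6)=-67

((0, 0, 0, 0, 0, 2); (0, 0, 0, 0, 3, 0); (0, 1, 0, 0, 0, 0); (0, 1, 1, 2, 0, 0); (0, 0, 2, 0, 0, 0); (2, 0, 0, 0, 0, 0))


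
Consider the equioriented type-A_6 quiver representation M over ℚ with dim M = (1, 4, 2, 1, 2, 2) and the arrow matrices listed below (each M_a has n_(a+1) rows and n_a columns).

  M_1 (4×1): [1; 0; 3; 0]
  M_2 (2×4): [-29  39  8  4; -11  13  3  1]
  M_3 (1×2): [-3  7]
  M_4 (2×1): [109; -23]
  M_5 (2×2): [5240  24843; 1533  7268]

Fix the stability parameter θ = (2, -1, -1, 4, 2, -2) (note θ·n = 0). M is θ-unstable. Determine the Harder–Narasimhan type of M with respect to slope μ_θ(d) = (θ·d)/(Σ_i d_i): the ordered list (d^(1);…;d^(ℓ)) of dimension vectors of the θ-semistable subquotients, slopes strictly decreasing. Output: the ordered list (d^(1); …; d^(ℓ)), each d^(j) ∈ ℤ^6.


Interval decomposition of M: I[1,6], I[2,2]^2, I[2,3], I[5,6].
HN type (ℓ=3): μ^(1)=4/3; μ^(2)=0; μ^(3)=-1

((0, 0, 0, 1, 1, 1); (1, 1, 1, 0, 1, 1); (0, 3, 1, 0, 0, 0))


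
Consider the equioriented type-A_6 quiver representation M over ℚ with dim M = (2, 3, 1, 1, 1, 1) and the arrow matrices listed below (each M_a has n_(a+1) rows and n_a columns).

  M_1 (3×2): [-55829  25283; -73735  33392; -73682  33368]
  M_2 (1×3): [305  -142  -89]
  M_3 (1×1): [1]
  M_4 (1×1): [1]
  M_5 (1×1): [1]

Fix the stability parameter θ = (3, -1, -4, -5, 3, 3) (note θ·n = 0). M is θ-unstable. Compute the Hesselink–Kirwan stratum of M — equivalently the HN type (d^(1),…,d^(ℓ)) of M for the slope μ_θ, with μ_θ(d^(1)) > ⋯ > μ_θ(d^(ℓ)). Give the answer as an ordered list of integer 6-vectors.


Interval decomposition of M: I[1,2], I[1,6], I[2,2].
HN type (ℓ=4): μ^(1)=3; μ^(2)=1; μ^(3)=-1; μ^(4)=-7/4

((0, 0, 0, 0, 1, 1); (1, 1, 0, 0, 0, 0); (0, 1, 0, 0, 0, 0); (1, 1, 1, 1, 0, 0))


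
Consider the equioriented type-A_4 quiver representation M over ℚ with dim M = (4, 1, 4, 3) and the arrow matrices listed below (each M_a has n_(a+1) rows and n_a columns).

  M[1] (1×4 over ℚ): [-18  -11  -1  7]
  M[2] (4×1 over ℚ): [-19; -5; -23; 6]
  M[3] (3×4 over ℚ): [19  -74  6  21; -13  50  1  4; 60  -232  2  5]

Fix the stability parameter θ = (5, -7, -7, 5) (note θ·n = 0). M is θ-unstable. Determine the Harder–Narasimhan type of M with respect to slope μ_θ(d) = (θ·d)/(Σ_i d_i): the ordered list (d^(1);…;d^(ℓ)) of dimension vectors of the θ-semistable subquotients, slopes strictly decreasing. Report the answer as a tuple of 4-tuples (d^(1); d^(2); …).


Interval decomposition of M: I[1,1]^3, I[1,4], I[3,3], I[3,4]^2.
HN type (ℓ=3): μ^(1)=5; μ^(2)=-3; μ^(3)=-7

((3, 0, 0, 3); (1, 1, 1, 0); (0, 0, 3, 0))


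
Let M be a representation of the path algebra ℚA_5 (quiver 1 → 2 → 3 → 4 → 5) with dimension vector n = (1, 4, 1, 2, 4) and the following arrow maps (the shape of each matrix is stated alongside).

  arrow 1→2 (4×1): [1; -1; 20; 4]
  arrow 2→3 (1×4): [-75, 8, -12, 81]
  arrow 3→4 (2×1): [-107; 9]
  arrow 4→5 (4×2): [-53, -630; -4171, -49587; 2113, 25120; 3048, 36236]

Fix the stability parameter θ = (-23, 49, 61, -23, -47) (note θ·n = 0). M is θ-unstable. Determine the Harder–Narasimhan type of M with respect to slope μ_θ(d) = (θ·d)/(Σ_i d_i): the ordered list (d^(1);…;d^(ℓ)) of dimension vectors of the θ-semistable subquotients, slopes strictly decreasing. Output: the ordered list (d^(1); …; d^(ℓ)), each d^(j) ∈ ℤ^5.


Barcode: M ≅ I[1,5], I[2,2]^3, I[4,5], I[5,5]^2. HN layers by μ_θ (5 steps, strictly decreasing):
  μ^(1)=49; μ^(2)=10; μ^(3)=-23; μ^(4)=-35; μ^(5)=-47

((0, 3, 0, 0, 0); (0, 1, 1, 1, 1); (1, 0, 0, 0, 0); (0, 0, 0, 1, 1); (0, 0, 0, 0, 2))


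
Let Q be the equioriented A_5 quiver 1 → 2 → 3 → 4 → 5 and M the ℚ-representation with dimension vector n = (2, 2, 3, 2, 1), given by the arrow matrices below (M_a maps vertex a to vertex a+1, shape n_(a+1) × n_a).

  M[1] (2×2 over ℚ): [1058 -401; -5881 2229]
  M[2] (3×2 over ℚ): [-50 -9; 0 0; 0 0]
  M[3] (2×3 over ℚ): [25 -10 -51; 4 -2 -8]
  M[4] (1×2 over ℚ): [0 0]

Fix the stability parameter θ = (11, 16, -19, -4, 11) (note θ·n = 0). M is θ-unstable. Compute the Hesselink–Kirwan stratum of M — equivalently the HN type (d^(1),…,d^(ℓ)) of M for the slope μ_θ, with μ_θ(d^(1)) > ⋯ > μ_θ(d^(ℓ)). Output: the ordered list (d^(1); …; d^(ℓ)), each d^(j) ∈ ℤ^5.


Interval decomposition of M: I[1,2], I[1,4], I[3,3], I[3,4], I[5,5].
HN type (ℓ=5): μ^(1)=16; μ^(2)=11; μ^(3)=1; μ^(4)=-4; μ^(5)=-19

((0, 1, 0, 0, 0); (1, 0, 0, 0, 1); (1, 1, 1, 1, 0); (0, 0, 0, 1, 0); (0, 0, 2, 0, 0))


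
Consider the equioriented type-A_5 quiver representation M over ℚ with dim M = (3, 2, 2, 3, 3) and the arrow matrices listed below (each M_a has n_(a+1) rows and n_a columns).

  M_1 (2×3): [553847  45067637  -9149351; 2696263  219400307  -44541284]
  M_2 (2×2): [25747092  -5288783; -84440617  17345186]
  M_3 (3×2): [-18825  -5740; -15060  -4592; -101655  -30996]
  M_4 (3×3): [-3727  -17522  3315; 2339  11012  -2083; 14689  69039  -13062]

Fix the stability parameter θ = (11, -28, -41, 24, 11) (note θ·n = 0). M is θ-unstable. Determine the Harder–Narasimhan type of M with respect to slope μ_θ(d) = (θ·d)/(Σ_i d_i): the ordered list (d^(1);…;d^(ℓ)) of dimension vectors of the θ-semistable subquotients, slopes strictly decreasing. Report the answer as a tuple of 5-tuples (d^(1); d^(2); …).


Via rank(M_{q-1}∘⋯∘M_p): M ≅ I[1,1], I[1,3], I[1,5], I[4,5]^2.
μ_θ-semistable layers: μ^(1)=35/2; μ^(2)=11; μ^(3)=-58/3

((0, 0, 0, 3, 3); (1, 0, 0, 0, 0); (2, 2, 2, 0, 0))


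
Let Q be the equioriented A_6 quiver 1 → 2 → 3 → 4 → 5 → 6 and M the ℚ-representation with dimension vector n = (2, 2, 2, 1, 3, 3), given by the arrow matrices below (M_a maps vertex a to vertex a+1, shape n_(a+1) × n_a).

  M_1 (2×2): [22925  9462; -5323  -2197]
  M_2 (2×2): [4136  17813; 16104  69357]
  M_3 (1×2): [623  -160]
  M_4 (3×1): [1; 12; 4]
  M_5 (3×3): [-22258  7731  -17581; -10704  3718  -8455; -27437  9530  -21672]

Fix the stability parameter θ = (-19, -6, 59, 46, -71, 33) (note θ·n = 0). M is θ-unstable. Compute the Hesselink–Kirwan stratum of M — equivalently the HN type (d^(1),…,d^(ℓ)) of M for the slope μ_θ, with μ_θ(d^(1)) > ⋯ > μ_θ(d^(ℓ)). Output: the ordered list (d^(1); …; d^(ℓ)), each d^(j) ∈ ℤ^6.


Barcode: M ≅ I[1,2], I[1,6], I[3,3], I[5,6]^2. HN layers by μ_θ (6 steps, strictly decreasing):
  μ^(1)=59; μ^(2)=33; μ^(3)=34/3; μ^(4)=-6; μ^(5)=-19; μ^(6)=-71

((0, 0, 1, 0, 0, 0); (0, 0, 0, 0, 0, 3); (0, 0, 1, 1, 1, 0); (0, 2, 0, 0, 0, 0); (2, 0, 0, 0, 0, 0); (0, 0, 0, 0, 2, 0))


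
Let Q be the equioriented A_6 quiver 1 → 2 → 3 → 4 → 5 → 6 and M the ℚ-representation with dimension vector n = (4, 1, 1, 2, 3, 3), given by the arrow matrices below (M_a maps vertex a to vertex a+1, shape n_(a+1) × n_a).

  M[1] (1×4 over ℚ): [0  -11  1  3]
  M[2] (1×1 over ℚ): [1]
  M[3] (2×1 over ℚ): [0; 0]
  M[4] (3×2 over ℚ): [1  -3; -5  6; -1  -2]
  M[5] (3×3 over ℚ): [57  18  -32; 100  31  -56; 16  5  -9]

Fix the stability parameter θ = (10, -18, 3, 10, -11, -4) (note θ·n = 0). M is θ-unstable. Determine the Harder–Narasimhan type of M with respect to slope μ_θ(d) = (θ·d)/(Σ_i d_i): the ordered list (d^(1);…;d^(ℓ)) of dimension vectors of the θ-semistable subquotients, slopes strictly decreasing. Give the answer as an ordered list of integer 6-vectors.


Barcode: M ≅ I[1,1]^3, I[1,3], I[4,6]^2, I[5,6]. HN layers by μ_θ (5 steps, strictly decreasing):
  μ^(1)=10; μ^(2)=3; μ^(3)=-5/3; μ^(4)=-4; μ^(5)=-11

((3, 0, 0, 0, 0, 0); (0, 0, 1, 0, 0, 0); (0, 0, 0, 2, 2, 2); (1, 1, 0, 0, 0, 1); (0, 0, 0, 0, 1, 0))


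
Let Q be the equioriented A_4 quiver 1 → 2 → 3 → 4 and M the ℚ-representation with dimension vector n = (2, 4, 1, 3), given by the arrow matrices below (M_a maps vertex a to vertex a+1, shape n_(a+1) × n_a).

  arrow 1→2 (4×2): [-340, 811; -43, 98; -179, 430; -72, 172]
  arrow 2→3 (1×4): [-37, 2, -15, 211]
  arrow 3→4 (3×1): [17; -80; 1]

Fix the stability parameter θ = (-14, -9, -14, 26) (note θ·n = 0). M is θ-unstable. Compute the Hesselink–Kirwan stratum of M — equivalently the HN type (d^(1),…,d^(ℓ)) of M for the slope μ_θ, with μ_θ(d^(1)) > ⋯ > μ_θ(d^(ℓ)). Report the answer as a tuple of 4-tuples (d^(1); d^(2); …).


Interval decomposition of M: I[1,2], I[1,4], I[2,2]^2, I[4,4]^2.
HN type (ℓ=4): μ^(1)=26; μ^(2)=-9; μ^(3)=-23/2; μ^(4)=-14

((0, 0, 0, 3); (0, 3, 0, 0); (0, 1, 1, 0); (2, 0, 0, 0))


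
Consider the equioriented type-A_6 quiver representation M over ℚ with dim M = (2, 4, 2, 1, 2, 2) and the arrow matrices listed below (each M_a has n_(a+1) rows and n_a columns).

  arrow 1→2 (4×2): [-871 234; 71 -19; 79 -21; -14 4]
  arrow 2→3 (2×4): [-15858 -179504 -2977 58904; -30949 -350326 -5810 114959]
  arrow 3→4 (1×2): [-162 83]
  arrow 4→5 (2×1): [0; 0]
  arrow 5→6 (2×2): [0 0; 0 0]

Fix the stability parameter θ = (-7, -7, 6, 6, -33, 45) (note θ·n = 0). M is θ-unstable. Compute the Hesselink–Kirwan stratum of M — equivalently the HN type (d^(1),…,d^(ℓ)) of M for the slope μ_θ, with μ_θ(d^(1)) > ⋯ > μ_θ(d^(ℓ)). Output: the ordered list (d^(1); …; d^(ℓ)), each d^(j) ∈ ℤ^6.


Via rank(M_{q-1}∘⋯∘M_p): M ≅ I[1,3], I[1,4], I[2,2]^2, I[5,5]^2, I[6,6]^2.
μ_θ-semistable layers: μ^(1)=45; μ^(2)=6; μ^(3)=-7; μ^(4)=-33

((0, 0, 0, 0, 0, 2); (0, 0, 2, 1, 0, 0); (2, 4, 0, 0, 0, 0); (0, 0, 0, 0, 2, 0))


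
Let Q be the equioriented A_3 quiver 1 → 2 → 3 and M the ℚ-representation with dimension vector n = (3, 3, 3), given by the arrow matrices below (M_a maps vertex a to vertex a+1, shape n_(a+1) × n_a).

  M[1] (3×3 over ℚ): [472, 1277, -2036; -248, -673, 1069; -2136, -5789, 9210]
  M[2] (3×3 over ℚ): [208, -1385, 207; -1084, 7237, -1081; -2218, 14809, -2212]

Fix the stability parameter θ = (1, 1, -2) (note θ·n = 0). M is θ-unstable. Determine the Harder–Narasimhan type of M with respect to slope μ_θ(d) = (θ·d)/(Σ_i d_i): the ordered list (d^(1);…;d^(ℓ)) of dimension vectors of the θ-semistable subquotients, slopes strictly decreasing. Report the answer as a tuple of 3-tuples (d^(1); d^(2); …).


Interval decomposition of M: I[1,1], I[1,3]^2, I[2,2], I[3,3].
HN type (ℓ=3): μ^(1)=1; μ^(2)=0; μ^(3)=-2

((1, 1, 0); (2, 2, 2); (0, 0, 1))


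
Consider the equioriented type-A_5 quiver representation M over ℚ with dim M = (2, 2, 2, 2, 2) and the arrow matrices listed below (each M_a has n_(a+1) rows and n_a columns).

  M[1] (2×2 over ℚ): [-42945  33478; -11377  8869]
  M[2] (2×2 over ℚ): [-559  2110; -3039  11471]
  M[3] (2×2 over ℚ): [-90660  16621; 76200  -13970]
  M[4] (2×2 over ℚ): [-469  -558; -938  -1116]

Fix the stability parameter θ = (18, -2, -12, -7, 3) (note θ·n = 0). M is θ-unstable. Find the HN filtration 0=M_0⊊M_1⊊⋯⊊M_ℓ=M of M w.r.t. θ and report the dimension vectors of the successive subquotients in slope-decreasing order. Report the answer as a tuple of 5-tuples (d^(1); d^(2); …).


Via rank(M_{q-1}∘⋯∘M_p): M ≅ I[1,3], I[1,5], I[4,4], I[5,5].
μ_θ-semistable layers: μ^(1)=3; μ^(2)=4/3; μ^(3)=-3/4; μ^(4)=-7

((0, 0, 0, 0, 2); (1, 1, 1, 0, 0); (1, 1, 1, 1, 0); (0, 0, 0, 1, 0))


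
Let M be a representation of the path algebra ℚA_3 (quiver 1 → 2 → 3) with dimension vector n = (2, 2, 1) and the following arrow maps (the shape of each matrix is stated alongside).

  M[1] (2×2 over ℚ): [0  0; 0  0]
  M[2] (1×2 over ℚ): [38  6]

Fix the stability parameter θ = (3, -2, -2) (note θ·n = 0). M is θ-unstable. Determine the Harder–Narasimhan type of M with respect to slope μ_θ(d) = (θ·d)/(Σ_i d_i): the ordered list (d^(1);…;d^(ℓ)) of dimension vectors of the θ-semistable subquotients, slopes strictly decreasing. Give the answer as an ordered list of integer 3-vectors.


Interval decomposition of M: I[1,1]^2, I[2,2], I[2,3].
HN type (ℓ=2): μ^(1)=3; μ^(2)=-2

((2, 0, 0); (0, 2, 1))


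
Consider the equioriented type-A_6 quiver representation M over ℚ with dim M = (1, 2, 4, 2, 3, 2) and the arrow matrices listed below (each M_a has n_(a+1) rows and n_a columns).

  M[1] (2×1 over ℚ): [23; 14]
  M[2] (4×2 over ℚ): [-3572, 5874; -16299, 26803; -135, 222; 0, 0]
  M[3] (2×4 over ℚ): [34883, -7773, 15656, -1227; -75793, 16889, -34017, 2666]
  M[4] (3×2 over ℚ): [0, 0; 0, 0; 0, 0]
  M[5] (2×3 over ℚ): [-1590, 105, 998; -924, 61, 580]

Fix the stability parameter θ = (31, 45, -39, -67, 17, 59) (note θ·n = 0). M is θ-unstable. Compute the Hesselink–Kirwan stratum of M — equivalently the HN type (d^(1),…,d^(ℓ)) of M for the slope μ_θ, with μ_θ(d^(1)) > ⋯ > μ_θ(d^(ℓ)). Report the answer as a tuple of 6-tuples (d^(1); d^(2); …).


Interval decomposition of M: I[1,4], I[2,4], I[3,3]^2, I[5,5], I[5,6]^2.
HN type (ℓ=5): μ^(1)=59; μ^(2)=17; μ^(3)=-15/2; μ^(4)=-61/3; μ^(5)=-39

((0, 0, 0, 0, 0, 2); (0, 0, 0, 0, 3, 0); (1, 1, 1, 1, 0, 0); (0, 1, 1, 1, 0, 0); (0, 0, 2, 0, 0, 0))


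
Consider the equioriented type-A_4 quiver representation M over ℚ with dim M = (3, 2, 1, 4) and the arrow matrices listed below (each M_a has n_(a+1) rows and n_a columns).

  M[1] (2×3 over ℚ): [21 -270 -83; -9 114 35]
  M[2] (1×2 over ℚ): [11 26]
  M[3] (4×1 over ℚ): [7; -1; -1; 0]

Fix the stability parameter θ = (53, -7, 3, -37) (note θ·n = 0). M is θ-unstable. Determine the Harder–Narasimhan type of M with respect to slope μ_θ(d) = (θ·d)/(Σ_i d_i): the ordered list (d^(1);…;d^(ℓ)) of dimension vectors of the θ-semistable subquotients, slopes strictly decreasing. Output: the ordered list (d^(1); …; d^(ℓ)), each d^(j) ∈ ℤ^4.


Via rank(M_{q-1}∘⋯∘M_p): M ≅ I[1,1], I[1,2], I[1,4], I[4,4]^3.
μ_θ-semistable layers: μ^(1)=53; μ^(2)=23; μ^(3)=3; μ^(4)=-37

((1, 0, 0, 0); (1, 1, 0, 0); (1, 1, 1, 1); (0, 0, 0, 3))


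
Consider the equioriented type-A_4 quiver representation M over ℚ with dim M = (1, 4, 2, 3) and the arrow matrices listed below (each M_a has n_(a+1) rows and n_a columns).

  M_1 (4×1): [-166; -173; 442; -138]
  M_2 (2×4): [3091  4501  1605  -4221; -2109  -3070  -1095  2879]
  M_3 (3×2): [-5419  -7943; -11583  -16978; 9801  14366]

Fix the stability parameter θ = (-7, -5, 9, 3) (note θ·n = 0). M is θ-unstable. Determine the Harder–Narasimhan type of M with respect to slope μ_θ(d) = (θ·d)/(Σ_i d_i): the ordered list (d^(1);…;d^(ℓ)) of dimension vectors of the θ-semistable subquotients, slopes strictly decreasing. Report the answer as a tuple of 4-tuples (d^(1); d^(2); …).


Via rank(M_{q-1}∘⋯∘M_p): M ≅ I[1,4], I[2,2]^2, I[2,4], I[4,4].
μ_θ-semistable layers: μ^(1)=6; μ^(2)=3; μ^(3)=-5; μ^(4)=-7

((0, 0, 2, 2); (0, 0, 0, 1); (0, 4, 0, 0); (1, 0, 0, 0))


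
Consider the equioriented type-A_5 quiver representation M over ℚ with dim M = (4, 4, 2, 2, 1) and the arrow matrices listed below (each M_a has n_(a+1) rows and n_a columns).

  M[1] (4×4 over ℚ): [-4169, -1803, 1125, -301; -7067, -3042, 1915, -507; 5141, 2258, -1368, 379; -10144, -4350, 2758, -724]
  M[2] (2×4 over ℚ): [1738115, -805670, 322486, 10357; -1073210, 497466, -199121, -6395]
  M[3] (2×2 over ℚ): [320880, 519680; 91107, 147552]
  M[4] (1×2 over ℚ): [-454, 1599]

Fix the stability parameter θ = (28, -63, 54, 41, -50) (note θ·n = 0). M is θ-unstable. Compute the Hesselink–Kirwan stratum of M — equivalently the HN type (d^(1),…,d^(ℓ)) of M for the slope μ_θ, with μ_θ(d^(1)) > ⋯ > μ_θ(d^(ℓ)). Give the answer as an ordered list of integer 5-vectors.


Barcode: M ≅ I[1,1], I[1,2], I[1,3], I[1,5], I[2,2], I[4,4]. HN layers by μ_θ (6 steps, strictly decreasing):
  μ^(1)=54; μ^(2)=41; μ^(3)=28; μ^(4)=15; μ^(5)=-35/2; μ^(6)=-63

((0, 0, 1, 0, 0); (0, 0, 0, 1, 0); (1, 0, 0, 0, 0); (0, 0, 1, 1, 1); (3, 3, 0, 0, 0); (0, 1, 0, 0, 0))


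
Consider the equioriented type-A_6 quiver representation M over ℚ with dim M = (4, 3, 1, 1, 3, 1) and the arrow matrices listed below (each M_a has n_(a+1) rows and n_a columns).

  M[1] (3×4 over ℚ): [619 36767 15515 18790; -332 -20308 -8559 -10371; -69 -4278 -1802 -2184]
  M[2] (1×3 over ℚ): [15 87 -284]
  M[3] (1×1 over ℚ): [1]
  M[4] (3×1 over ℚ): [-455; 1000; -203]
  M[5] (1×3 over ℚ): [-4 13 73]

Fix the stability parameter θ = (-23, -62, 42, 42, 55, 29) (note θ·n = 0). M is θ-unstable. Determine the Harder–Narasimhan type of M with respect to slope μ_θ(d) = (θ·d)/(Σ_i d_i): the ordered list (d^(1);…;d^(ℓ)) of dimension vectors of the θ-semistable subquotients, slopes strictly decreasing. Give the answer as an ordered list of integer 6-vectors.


Interval decomposition of M: I[1,1], I[1,2]^2, I[1,6], I[5,5]^2.
HN type (ℓ=4): μ^(1)=55; μ^(2)=42; μ^(3)=-23; μ^(4)=-85/2

((0, 0, 0, 0, 2, 0); (0, 0, 1, 1, 1, 1); (1, 0, 0, 0, 0, 0); (3, 3, 0, 0, 0, 0))


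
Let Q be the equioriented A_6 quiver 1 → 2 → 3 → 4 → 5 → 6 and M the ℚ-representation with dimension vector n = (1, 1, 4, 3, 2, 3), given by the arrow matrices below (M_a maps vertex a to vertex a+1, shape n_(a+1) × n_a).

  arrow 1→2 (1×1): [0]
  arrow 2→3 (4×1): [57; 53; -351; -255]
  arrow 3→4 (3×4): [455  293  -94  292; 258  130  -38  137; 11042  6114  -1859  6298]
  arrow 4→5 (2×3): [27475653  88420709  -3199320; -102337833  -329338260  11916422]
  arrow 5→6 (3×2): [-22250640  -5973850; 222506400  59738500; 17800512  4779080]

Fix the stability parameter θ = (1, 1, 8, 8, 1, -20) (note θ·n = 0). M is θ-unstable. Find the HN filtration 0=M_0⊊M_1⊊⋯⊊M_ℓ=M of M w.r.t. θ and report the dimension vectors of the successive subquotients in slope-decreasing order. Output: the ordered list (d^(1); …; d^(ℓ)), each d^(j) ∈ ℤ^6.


Barcode: M ≅ I[1,1], I[2,5], I[3,3], I[3,4], I[3,6], I[6,6]^2. HN layers by μ_θ (5 steps, strictly decreasing):
  μ^(1)=8; μ^(2)=17/3; μ^(3)=1; μ^(4)=-3/4; μ^(5)=-20

((0, 0, 2, 1, 0, 0); (0, 0, 1, 1, 1, 0); (1, 1, 0, 0, 0, 0); (0, 0, 1, 1, 1, 1); (0, 0, 0, 0, 0, 2))


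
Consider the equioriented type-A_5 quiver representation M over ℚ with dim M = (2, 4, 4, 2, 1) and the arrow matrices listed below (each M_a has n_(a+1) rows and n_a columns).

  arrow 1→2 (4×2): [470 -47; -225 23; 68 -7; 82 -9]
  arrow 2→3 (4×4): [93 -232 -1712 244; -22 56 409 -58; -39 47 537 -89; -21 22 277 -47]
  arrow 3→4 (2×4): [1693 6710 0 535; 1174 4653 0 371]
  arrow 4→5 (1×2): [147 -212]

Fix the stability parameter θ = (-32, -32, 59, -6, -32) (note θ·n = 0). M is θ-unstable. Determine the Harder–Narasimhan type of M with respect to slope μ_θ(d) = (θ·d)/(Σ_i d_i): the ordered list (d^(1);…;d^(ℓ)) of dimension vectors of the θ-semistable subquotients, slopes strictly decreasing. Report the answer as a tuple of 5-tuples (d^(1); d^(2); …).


Barcode: M ≅ I[1,4], I[1,5], I[2,3]^2. HN layers by μ_θ (4 steps, strictly decreasing):
  μ^(1)=59; μ^(2)=53/2; μ^(3)=7; μ^(4)=-32

((0, 0, 2, 0, 0); (0, 0, 1, 1, 0); (0, 0, 1, 1, 1); (2, 4, 0, 0, 0))


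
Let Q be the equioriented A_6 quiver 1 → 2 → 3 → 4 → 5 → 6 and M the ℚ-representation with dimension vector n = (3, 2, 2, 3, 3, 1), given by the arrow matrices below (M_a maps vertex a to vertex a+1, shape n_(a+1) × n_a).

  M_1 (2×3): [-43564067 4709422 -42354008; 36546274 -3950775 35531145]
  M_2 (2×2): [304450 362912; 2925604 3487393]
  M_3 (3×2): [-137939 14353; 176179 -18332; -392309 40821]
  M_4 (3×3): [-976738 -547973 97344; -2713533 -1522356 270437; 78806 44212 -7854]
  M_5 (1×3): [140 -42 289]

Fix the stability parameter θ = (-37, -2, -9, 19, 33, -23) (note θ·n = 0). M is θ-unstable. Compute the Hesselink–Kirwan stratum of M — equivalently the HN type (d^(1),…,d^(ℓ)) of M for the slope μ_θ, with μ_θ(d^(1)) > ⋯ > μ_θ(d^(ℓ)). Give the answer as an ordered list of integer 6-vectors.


Via rank(M_{q-1}∘⋯∘M_p): M ≅ I[1,1], I[1,4], I[1,5], I[4,5], I[5,6].
μ_θ-semistable layers: μ^(1)=33; μ^(2)=19; μ^(3)=5; μ^(4)=-11/2; μ^(5)=-37

((0, 0, 0, 0, 2, 0); (0, 0, 0, 3, 0, 0); (0, 0, 0, 0, 1, 1); (0, 2, 2, 0, 0, 0); (3, 0, 0, 0, 0, 0))


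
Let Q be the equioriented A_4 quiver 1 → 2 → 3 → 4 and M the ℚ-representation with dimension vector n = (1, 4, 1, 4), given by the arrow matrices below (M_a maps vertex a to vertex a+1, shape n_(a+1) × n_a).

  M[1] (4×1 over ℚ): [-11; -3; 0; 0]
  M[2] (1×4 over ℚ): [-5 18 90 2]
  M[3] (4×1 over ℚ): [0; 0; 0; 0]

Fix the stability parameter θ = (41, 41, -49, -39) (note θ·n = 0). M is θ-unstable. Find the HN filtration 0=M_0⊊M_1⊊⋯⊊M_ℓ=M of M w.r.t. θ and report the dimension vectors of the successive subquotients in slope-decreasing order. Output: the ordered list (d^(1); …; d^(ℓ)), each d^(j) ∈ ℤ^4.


Via rank(M_{q-1}∘⋯∘M_p): M ≅ I[1,3], I[2,2]^3, I[4,4]^4.
μ_θ-semistable layers: μ^(1)=41; μ^(2)=11; μ^(3)=-39

((0, 3, 0, 0); (1, 1, 1, 0); (0, 0, 0, 4))


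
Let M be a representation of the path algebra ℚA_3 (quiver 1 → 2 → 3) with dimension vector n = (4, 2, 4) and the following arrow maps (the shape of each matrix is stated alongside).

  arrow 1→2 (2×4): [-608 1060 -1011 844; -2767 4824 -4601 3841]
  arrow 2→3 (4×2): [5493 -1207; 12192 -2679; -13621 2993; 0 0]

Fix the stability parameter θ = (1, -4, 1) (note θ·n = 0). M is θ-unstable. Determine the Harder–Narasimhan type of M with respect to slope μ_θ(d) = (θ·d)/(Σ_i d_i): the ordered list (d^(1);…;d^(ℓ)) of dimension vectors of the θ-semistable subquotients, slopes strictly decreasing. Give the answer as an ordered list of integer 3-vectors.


Barcode: M ≅ I[1,1]^2, I[1,3]^2, I[3,3]^2. HN layers by μ_θ (2 steps, strictly decreasing):
  μ^(1)=1; μ^(2)=-3/2

((2, 0, 4); (2, 2, 0))


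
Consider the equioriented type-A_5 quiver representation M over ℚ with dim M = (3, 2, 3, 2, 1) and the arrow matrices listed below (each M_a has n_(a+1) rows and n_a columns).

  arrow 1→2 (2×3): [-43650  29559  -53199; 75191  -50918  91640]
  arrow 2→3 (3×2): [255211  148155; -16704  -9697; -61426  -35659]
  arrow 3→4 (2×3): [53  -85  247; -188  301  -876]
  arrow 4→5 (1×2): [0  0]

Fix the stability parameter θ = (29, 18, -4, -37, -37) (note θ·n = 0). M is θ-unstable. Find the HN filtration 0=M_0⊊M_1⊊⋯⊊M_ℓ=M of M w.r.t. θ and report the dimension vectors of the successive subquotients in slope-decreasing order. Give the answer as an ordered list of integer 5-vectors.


Interval decomposition of M: I[1,1], I[1,4]^2, I[3,3], I[5,5].
HN type (ℓ=4): μ^(1)=29; μ^(2)=3/2; μ^(3)=-4; μ^(4)=-37

((1, 0, 0, 0, 0); (2, 2, 2, 2, 0); (0, 0, 1, 0, 0); (0, 0, 0, 0, 1))
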